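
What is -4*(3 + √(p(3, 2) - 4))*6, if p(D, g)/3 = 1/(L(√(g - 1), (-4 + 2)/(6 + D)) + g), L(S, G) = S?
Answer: -72 - 24*I*√3 ≈ -72.0 - 41.569*I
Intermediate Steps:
p(D, g) = 3/(g + √(-1 + g)) (p(D, g) = 3/(√(g - 1) + g) = 3/(√(-1 + g) + g) = 3/(g + √(-1 + g)))
-4*(3 + √(p(3, 2) - 4))*6 = -4*(3 + √(3/(2 + √(-1 + 2)) - 4))*6 = -4*(3 + √(3/(2 + √1) - 4))*6 = -4*(3 + √(3/(2 + 1) - 4))*6 = -4*(3 + √(3/3 - 4))*6 = -4*(3 + √(3*(⅓) - 4))*6 = -4*(3 + √(1 - 4))*6 = -4*(3 + √(-3))*6 = -4*(3 + I*√3)*6 = -4*(18 + 6*I*√3) = -72 - 24*I*√3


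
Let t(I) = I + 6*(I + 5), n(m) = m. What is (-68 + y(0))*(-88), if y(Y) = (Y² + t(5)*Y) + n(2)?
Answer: 5808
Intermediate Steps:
t(I) = 30 + 7*I (t(I) = I + 6*(5 + I) = I + (30 + 6*I) = 30 + 7*I)
y(Y) = 2 + Y² + 65*Y (y(Y) = (Y² + (30 + 7*5)*Y) + 2 = (Y² + (30 + 35)*Y) + 2 = (Y² + 65*Y) + 2 = 2 + Y² + 65*Y)
(-68 + y(0))*(-88) = (-68 + (2 + 0² + 65*0))*(-88) = (-68 + (2 + 0 + 0))*(-88) = (-68 + 2)*(-88) = -66*(-88) = 5808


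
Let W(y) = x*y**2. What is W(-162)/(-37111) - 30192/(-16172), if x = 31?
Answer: -3009125424/150039773 ≈ -20.056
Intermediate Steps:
W(y) = 31*y**2
W(-162)/(-37111) - 30192/(-16172) = (31*(-162)**2)/(-37111) - 30192/(-16172) = (31*26244)*(-1/37111) - 30192*(-1/16172) = 813564*(-1/37111) + 7548/4043 = -813564/37111 + 7548/4043 = -3009125424/150039773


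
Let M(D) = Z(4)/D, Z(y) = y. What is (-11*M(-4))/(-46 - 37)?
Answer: -11/83 ≈ -0.13253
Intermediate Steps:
M(D) = 4/D
(-11*M(-4))/(-46 - 37) = (-44/(-4))/(-46 - 37) = -44*(-1)/4/(-83) = -11*(-1)*(-1/83) = 11*(-1/83) = -11/83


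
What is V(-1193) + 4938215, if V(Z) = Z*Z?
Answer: 6361464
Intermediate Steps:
V(Z) = Z²
V(-1193) + 4938215 = (-1193)² + 4938215 = 1423249 + 4938215 = 6361464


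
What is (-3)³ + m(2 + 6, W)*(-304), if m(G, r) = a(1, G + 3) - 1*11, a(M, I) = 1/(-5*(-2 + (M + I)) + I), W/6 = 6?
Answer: 129667/39 ≈ 3324.8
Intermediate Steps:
W = 36 (W = 6*6 = 36)
a(M, I) = 1/(10 - 5*M - 4*I) (a(M, I) = 1/(-5*(-2 + (I + M)) + I) = 1/(-5*(-2 + I + M) + I) = 1/((10 - 5*I - 5*M) + I) = 1/(10 - 5*M - 4*I))
m(G, r) = -11 - 1/(7 + 4*G) (m(G, r) = -1/(-10 + 4*(G + 3) + 5*1) - 1*11 = -1/(-10 + 4*(3 + G) + 5) - 11 = -1/(-10 + (12 + 4*G) + 5) - 11 = -1/(7 + 4*G) - 11 = -11 - 1/(7 + 4*G))
(-3)³ + m(2 + 6, W)*(-304) = (-3)³ + (2*(-39 - 22*(2 + 6))/(7 + 4*(2 + 6)))*(-304) = -27 + (2*(-39 - 22*8)/(7 + 4*8))*(-304) = -27 + (2*(-39 - 176)/(7 + 32))*(-304) = -27 + (2*(-215)/39)*(-304) = -27 + (2*(1/39)*(-215))*(-304) = -27 - 430/39*(-304) = -27 + 130720/39 = 129667/39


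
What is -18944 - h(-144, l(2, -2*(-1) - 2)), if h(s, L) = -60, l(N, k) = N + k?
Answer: -18884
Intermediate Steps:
-18944 - h(-144, l(2, -2*(-1) - 2)) = -18944 - 1*(-60) = -18944 + 60 = -18884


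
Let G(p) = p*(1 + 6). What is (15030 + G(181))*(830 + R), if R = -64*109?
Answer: -100161362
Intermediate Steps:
G(p) = 7*p (G(p) = p*7 = 7*p)
R = -6976
(15030 + G(181))*(830 + R) = (15030 + 7*181)*(830 - 6976) = (15030 + 1267)*(-6146) = 16297*(-6146) = -100161362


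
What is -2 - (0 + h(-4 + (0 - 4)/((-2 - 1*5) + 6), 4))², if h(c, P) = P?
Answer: -18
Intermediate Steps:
-2 - (0 + h(-4 + (0 - 4)/((-2 - 1*5) + 6), 4))² = -2 - (0 + 4)² = -2 - 1*4² = -2 - 1*16 = -2 - 16 = -18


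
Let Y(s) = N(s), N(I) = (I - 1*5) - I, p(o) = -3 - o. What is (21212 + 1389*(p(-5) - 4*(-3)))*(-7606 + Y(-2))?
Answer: -309448038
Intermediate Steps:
N(I) = -5 (N(I) = (I - 5) - I = (-5 + I) - I = -5)
Y(s) = -5
(21212 + 1389*(p(-5) - 4*(-3)))*(-7606 + Y(-2)) = (21212 + 1389*((-3 - 1*(-5)) - 4*(-3)))*(-7606 - 5) = (21212 + 1389*((-3 + 5) + 12))*(-7611) = (21212 + 1389*(2 + 12))*(-7611) = (21212 + 1389*14)*(-7611) = (21212 + 19446)*(-7611) = 40658*(-7611) = -309448038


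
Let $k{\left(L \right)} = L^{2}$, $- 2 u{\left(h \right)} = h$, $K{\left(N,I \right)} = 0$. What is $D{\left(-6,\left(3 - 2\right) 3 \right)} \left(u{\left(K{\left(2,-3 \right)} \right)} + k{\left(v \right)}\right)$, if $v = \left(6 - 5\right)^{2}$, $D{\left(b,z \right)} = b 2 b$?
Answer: $72$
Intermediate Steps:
$u{\left(h \right)} = - \frac{h}{2}$
$D{\left(b,z \right)} = 2 b^{2}$ ($D{\left(b,z \right)} = 2 b b = 2 b^{2}$)
$v = 1$ ($v = 1^{2} = 1$)
$D{\left(-6,\left(3 - 2\right) 3 \right)} \left(u{\left(K{\left(2,-3 \right)} \right)} + k{\left(v \right)}\right) = 2 \left(-6\right)^{2} \left(\left(- \frac{1}{2}\right) 0 + 1^{2}\right) = 2 \cdot 36 \left(0 + 1\right) = 72 \cdot 1 = 72$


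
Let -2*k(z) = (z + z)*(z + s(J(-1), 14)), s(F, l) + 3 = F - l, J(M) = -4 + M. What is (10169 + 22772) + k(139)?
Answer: 16678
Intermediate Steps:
s(F, l) = -3 + F - l (s(F, l) = -3 + (F - l) = -3 + F - l)
k(z) = -z*(-22 + z) (k(z) = -(z + z)*(z + (-3 + (-4 - 1) - 1*14))/2 = -2*z*(z + (-3 - 5 - 14))/2 = -2*z*(z - 22)/2 = -2*z*(-22 + z)/2 = -z*(-22 + z))
(10169 + 22772) + k(139) = (10169 + 22772) + 139*(22 - 1*139) = 32941 + 139*(22 - 139) = 32941 + 139*(-117) = 32941 - 16263 = 16678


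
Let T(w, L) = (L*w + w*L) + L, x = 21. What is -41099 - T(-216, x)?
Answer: -32048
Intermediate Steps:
T(w, L) = L + 2*L*w (T(w, L) = (L*w + L*w) + L = 2*L*w + L = L + 2*L*w)
-41099 - T(-216, x) = -41099 - 21*(1 + 2*(-216)) = -41099 - 21*(1 - 432) = -41099 - 21*(-431) = -41099 - 1*(-9051) = -41099 + 9051 = -32048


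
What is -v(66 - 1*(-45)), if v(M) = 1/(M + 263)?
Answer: -1/374 ≈ -0.0026738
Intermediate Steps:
v(M) = 1/(263 + M)
-v(66 - 1*(-45)) = -1/(263 + (66 - 1*(-45))) = -1/(263 + (66 + 45)) = -1/(263 + 111) = -1/374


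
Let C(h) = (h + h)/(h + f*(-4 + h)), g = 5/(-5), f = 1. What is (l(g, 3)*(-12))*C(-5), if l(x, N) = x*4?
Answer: 240/7 ≈ 34.286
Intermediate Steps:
g = -1 (g = 5*(-1/5) = -1)
l(x, N) = 4*x
C(h) = 2*h/(-4 + 2*h) (C(h) = (h + h)/(h + 1*(-4 + h)) = (2*h)/(h + (-4 + h)) = (2*h)/(-4 + 2*h) = 2*h/(-4 + 2*h))
(l(g, 3)*(-12))*C(-5) = ((4*(-1))*(-12))*(-5/(-2 - 5)) = (-4*(-12))*(-5/(-7)) = 48*(-5*(-1/7)) = 48*(5/7) = 240/7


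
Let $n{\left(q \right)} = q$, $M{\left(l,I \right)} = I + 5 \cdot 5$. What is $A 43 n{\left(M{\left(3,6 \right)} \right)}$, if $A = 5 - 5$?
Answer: $0$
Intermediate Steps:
$A = 0$
$M{\left(l,I \right)} = 25 + I$ ($M{\left(l,I \right)} = I + 25 = 25 + I$)
$A 43 n{\left(M{\left(3,6 \right)} \right)} = 0 \cdot 43 \left(25 + 6\right) = 0 \cdot 31 = 0$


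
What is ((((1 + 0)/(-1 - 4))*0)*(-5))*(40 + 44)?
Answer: 0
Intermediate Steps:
((((1 + 0)/(-1 - 4))*0)*(-5))*(40 + 44) = (((1/(-5))*0)*(-5))*84 = (((1*(-1/5))*0)*(-5))*84 = (-1/5*0*(-5))*84 = (0*(-5))*84 = 0*84 = 0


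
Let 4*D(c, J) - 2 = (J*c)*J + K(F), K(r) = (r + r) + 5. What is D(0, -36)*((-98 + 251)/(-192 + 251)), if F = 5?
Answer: 2601/236 ≈ 11.021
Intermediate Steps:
K(r) = 5 + 2*r (K(r) = 2*r + 5 = 5 + 2*r)
D(c, J) = 17/4 + c*J²/4 (D(c, J) = ½ + ((J*c)*J + (5 + 2*5))/4 = ½ + (c*J² + (5 + 10))/4 = ½ + (c*J² + 15)/4 = ½ + (15 + c*J²)/4 = ½ + (15/4 + c*J²/4) = 17/4 + c*J²/4)
D(0, -36)*((-98 + 251)/(-192 + 251)) = (17/4 + (¼)*0*(-36)²)*((-98 + 251)/(-192 + 251)) = (17/4 + (¼)*0*1296)*(153/59) = (17/4 + 0)*(153*(1/59)) = (17/4)*(153/59) = 2601/236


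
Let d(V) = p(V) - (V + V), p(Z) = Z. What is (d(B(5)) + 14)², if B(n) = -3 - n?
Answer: 484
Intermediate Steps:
d(V) = -V (d(V) = V - (V + V) = V - 2*V = -V)
(d(B(5)) + 14)² = (-(-3 - 1*5) + 14)² = (-(-3 - 5) + 14)² = (-1*(-8) + 14)² = (8 + 14)² = 22² = 484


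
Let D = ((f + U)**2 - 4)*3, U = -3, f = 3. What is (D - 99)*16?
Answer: -1776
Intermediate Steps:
D = -12 (D = ((3 - 3)**2 - 4)*3 = (0**2 - 4)*3 = (0 - 4)*3 = -4*3 = -12)
(D - 99)*16 = (-12 - 99)*16 = -111*16 = -1776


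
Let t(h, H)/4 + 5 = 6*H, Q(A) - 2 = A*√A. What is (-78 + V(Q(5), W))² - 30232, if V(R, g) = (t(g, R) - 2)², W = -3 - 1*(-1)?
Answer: 5465127372 + 906023040*√5 ≈ 7.4911e+9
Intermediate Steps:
Q(A) = 2 + A^(3/2) (Q(A) = 2 + A*√A = 2 + A^(3/2))
t(h, H) = -20 + 24*H (t(h, H) = -20 + 4*(6*H) = -20 + 24*H)
W = -2 (W = -3 + 1 = -2)
V(R, g) = (-22 + 24*R)² (V(R, g) = ((-20 + 24*R) - 2)² = (-22 + 24*R)²)
(-78 + V(Q(5), W))² - 30232 = (-78 + 4*(-11 + 12*(2 + 5^(3/2)))²)² - 30232 = (-78 + 4*(-11 + 12*(2 + 5*√5))²)² - 30232 = (-78 + 4*(-11 + (24 + 60*√5))²)² - 30232 = (-78 + 4*(13 + 60*√5)²)² - 30232 = -30232 + (-78 + 4*(13 + 60*√5)²)²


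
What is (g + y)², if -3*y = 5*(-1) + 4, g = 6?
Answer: 361/9 ≈ 40.111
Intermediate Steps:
y = ⅓ (y = -(5*(-1) + 4)/3 = -(-5 + 4)/3 = -⅓*(-1) = ⅓ ≈ 0.33333)
(g + y)² = (6 + ⅓)² = (19/3)² = 361/9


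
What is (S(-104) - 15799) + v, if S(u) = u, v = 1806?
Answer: -14097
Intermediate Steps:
(S(-104) - 15799) + v = (-104 - 15799) + 1806 = -15903 + 1806 = -14097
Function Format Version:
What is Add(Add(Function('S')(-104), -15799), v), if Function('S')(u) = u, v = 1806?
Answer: -14097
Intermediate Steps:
Add(Add(Function('S')(-104), -15799), v) = Add(Add(-104, -15799), 1806) = Add(-15903, 1806) = -14097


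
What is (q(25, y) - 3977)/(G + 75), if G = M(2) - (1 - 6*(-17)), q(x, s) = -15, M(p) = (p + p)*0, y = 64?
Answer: 998/7 ≈ 142.57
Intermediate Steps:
M(p) = 0 (M(p) = (2*p)*0 = 0)
G = -103 (G = 0 - (1 - 6*(-17)) = 0 - (1 + 102) = 0 - 1*103 = 0 - 103 = -103)
(q(25, y) - 3977)/(G + 75) = (-15 - 3977)/(-103 + 75) = -3992/(-28) = -3992*(-1/28) = 998/7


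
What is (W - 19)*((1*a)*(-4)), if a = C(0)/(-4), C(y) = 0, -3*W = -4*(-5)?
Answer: 0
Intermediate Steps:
W = -20/3 (W = -(-4)*(-5)/3 = -⅓*20 = -20/3 ≈ -6.6667)
a = 0 (a = 0/(-4) = 0*(-¼) = 0)
(W - 19)*((1*a)*(-4)) = (-20/3 - 19)*((1*0)*(-4)) = -0*(-4) = -77/3*0 = 0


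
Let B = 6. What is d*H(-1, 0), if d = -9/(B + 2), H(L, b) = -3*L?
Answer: -27/8 ≈ -3.3750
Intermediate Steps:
d = -9/8 (d = -9/(6 + 2) = -9/8 ≈ -1.1250)
d*H(-1, 0) = -(-27)*(-1)/8 = -9/8*3 = -27/8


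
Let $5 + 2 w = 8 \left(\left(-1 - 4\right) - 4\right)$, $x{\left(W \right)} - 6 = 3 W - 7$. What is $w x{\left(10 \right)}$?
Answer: $- \frac{2233}{2} \approx -1116.5$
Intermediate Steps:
$x{\left(W \right)} = -1 + 3 W$ ($x{\left(W \right)} = 6 + \left(3 W - 7\right) = 6 + \left(-7 + 3 W\right) = -1 + 3 W$)
$w = - \frac{77}{2}$ ($w = - \frac{5}{2} + \frac{8 \left(\left(-1 - 4\right) - 4\right)}{2} = - \frac{5}{2} + \frac{8 \left(-5 - 4\right)}{2} = - \frac{5}{2} + \frac{8 \left(-9\right)}{2} = - \frac{5}{2} + \frac{1}{2} \left(-72\right) = - \frac{5}{2} - 36 = - \frac{77}{2} \approx -38.5$)
$w x{\left(10 \right)} = - \frac{77 \left(-1 + 3 \cdot 10\right)}{2} = - \frac{77 \left(-1 + 30\right)}{2} = \left(- \frac{77}{2}\right) 29 = - \frac{2233}{2}$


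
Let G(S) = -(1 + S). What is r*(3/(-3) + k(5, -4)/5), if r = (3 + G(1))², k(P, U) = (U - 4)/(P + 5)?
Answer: -29/25 ≈ -1.1600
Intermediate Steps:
k(P, U) = (-4 + U)/(5 + P)
G(S) = -1 - S
r = 1 (r = (3 + (-1 - 1*1))² = (3 + (-1 - 1))² = (3 - 2)² = 1² = 1)
r*(3/(-3) + k(5, -4)/5) = 1*(3/(-3) + ((-4 - 4)/(5 + 5))/5) = 1*(3*(-⅓) + (-8/10)*(⅕)) = 1*(-1 + ((⅒)*(-8))*(⅕)) = 1*(-1 - ⅘*⅕) = 1*(-1 - 4/25) = 1*(-29/25) = -29/25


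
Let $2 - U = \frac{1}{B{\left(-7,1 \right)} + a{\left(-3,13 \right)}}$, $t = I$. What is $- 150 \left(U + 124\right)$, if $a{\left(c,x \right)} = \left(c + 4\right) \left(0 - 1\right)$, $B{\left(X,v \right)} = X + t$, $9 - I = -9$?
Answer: $-18885$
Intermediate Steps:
$I = 18$ ($I = 9 - -9 = 9 + 9 = 18$)
$t = 18$
$B{\left(X,v \right)} = 18 + X$ ($B{\left(X,v \right)} = X + 18 = 18 + X$)
$a{\left(c,x \right)} = -4 - c$ ($a{\left(c,x \right)} = \left(4 + c\right) \left(-1\right) = -4 - c$)
$U = \frac{19}{10}$ ($U = 2 - \frac{1}{\left(18 - 7\right) - 1} = 2 - \frac{1}{11 + \left(-4 + 3\right)} = 2 - \frac{1}{11 - 1} = 2 - \frac{1}{10} = \frac{19}{10} \approx 1.9$)
$- 150 \left(U + 124\right) = - 150 \left(\frac{19}{10} + 124\right) = \left(-150\right) \frac{1259}{10} = -18885$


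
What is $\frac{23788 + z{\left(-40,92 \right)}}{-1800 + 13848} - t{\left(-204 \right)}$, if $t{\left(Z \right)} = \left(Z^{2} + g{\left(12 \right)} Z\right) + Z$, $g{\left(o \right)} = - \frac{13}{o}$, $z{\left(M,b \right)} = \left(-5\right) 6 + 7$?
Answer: $- \frac{501570619}{12048} \approx -41631.0$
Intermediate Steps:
$z{\left(M,b \right)} = -23$ ($z{\left(M,b \right)} = -30 + 7 = -23$)
$t{\left(Z \right)} = Z^{2} - \frac{Z}{12}$ ($t{\left(Z \right)} = \left(Z^{2} + - \frac{13}{12} Z\right) + Z = \left(Z^{2} + \left(-13\right) \frac{1}{12} Z\right) + Z = \left(Z^{2} - \frac{13 Z}{12}\right) + Z = Z^{2} - \frac{Z}{12}$)
$\frac{23788 + z{\left(-40,92 \right)}}{-1800 + 13848} - t{\left(-204 \right)} = \frac{23788 - 23}{-1800 + 13848} - - 204 \left(- \frac{1}{12} - 204\right) = \frac{23765}{12048} - \left(-204\right) \left(- \frac{2449}{12}\right) = 23765 \cdot \frac{1}{12048} - 41633 = \frac{23765}{12048} - 41633 = - \frac{501570619}{12048}$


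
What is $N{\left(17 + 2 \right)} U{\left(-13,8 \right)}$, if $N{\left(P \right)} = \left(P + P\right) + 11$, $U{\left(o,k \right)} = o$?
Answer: $-637$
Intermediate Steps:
$N{\left(P \right)} = 11 + 2 P$ ($N{\left(P \right)} = 2 P + 11 = 11 + 2 P$)
$N{\left(17 + 2 \right)} U{\left(-13,8 \right)} = \left(11 + 2 \left(17 + 2\right)\right) \left(-13\right) = \left(11 + 2 \cdot 19\right) \left(-13\right) = \left(11 + 38\right) \left(-13\right) = 49 \left(-13\right) = -637$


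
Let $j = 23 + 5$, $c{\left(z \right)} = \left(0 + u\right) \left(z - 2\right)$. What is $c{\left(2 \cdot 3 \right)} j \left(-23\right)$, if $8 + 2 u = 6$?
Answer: $2576$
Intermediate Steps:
$u = -1$ ($u = -4 + \frac{1}{2} \cdot 6 = -4 + 3 = -1$)
$c{\left(z \right)} = 2 - z$ ($c{\left(z \right)} = \left(0 - 1\right) \left(z - 2\right) = - (-2 + z) = 2 - z$)
$j = 28$
$c{\left(2 \cdot 3 \right)} j \left(-23\right) = \left(2 - 2 \cdot 3\right) 28 \left(-23\right) = \left(2 - 6\right) 28 \left(-23\right) = \left(-4\right) 28 \left(-23\right) = \left(-112\right) \left(-23\right) = 2576$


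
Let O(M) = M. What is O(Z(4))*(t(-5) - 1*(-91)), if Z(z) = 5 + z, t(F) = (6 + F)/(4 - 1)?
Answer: 822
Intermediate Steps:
t(F) = 2 + F/3 (t(F) = (6 + F)/3 = (6 + F)*(⅓) = 2 + F/3)
O(Z(4))*(t(-5) - 1*(-91)) = (5 + 4)*((2 + (⅓)*(-5)) - 1*(-91)) = 9*((2 - 5/3) + 91) = 9*(⅓ + 91) = 9*(274/3) = 822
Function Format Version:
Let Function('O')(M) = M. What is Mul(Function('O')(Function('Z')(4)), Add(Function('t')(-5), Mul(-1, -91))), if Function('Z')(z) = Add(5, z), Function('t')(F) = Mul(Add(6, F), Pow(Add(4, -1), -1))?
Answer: 822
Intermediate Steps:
Function('t')(F) = Add(2, Mul(Rational(1, 3), F)) (Function('t')(F) = Mul(Add(6, F), Pow(3, -1)) = Mul(Add(6, F), Rational(1, 3)) = Add(2, Mul(Rational(1, 3), F)))
Mul(Function('O')(Function('Z')(4)), Add(Function('t')(-5), Mul(-1, -91))) = Mul(Add(5, 4), Add(Add(2, Mul(Rational(1, 3), -5)), Mul(-1, -91))) = Mul(9, Add(Add(2, Rational(-5, 3)), 91)) = Mul(9, Add(Rational(1, 3), 91)) = Mul(9, Rational(274, 3)) = 822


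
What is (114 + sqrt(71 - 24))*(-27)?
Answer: -3078 - 27*sqrt(47) ≈ -3263.1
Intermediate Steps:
(114 + sqrt(71 - 24))*(-27) = (114 + sqrt(47))*(-27) = -3078 - 27*sqrt(47)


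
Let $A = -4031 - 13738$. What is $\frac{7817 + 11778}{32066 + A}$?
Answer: $\frac{19595}{14297} \approx 1.3706$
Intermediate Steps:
$A = -17769$ ($A = -4031 - 13738 = -17769$)
$\frac{7817 + 11778}{32066 + A} = \frac{7817 + 11778}{32066 - 17769} = \frac{19595}{14297}$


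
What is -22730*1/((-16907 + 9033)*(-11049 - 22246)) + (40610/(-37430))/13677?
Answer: -222826851466/1342100702600313 ≈ -0.00016603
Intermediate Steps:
-22730*1/((-16907 + 9033)*(-11049 - 22246)) + (40610/(-37430))/13677 = -22730/((-33295*(-7874))) + (40610*(-1/37430))*(1/13677) = -22730/262164830 - 4061/3743*1/13677 = -22730*1/262164830 - 4061/51193011 = -2273/26216483 - 4061/51193011 = -222826851466/1342100702600313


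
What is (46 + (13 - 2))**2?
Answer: 3249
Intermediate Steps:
(46 + (13 - 2))**2 = (46 + 11)**2 = 57**2 = 3249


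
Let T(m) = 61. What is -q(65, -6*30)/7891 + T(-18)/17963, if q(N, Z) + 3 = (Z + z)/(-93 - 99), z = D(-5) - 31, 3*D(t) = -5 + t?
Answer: 296748031/81645715008 ≈ 0.0036346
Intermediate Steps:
D(t) = -5/3 + t/3 (D(t) = (-5 + t)/3 = -5/3 + t/3)
z = -103/3 (z = (-5/3 + (⅓)*(-5)) - 31 = (-5/3 - 5/3) - 31 = -10/3 - 31 = -103/3 ≈ -34.333)
q(N, Z) = -1625/576 - Z/192 (q(N, Z) = -3 + (Z - 103/3)/(-93 - 99) = -3 + (-103/3 + Z)/(-192) = -3 + (-103/3 + Z)*(-1/192) = -3 + (103/576 - Z/192) = -1625/576 - Z/192)
-q(65, -6*30)/7891 + T(-18)/17963 = -(-1625/576 - (-1)*30/32)/7891 + 61/17963 = -(-1625/576 - 1/192*(-180))*(1/7891) + 61*(1/17963) = -(-1625/576 + 15/16)*(1/7891) + 61/17963 = -1*(-1085/576)*(1/7891) + 61/17963 = (1085/576)*(1/7891) + 61/17963 = 1085/4545216 + 61/17963 = 296748031/81645715008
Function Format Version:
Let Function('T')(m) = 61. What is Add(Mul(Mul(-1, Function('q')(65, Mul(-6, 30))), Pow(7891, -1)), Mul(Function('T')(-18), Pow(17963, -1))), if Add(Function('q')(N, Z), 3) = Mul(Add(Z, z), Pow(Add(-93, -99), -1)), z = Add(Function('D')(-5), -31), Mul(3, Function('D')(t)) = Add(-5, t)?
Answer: Rational(296748031, 81645715008) ≈ 0.0036346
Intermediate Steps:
Function('D')(t) = Add(Rational(-5, 3), Mul(Rational(1, 3), t)) (Function('D')(t) = Mul(Rational(1, 3), Add(-5, t)) = Add(Rational(-5, 3), Mul(Rational(1, 3), t)))
z = Rational(-103, 3) (z = Add(Add(Rational(-5, 3), Mul(Rational(1, 3), -5)), -31) = Add(Add(Rational(-5, 3), Rational(-5, 3)), -31) = Add(Rational(-10, 3), -31) = Rational(-103, 3) ≈ -34.333)
Function('q')(N, Z) = Add(Rational(-1625, 576), Mul(Rational(-1, 192), Z)) (Function('q')(N, Z) = Add(-3, Mul(Add(Z, Rational(-103, 3)), Pow(Add(-93, -99), -1))) = Add(-3, Mul(Add(Rational(-103, 3), Z), Pow(-192, -1))) = Add(-3, Mul(Add(Rational(-103, 3), Z), Rational(-1, 192))) = Add(-3, Add(Rational(103, 576), Mul(Rational(-1, 192), Z))) = Add(Rational(-1625, 576), Mul(Rational(-1, 192), Z)))
Add(Mul(Mul(-1, Function('q')(65, Mul(-6, 30))), Pow(7891, -1)), Mul(Function('T')(-18), Pow(17963, -1))) = Add(Mul(Mul(-1, Add(Rational(-1625, 576), Mul(Rational(-1, 192), Mul(-6, 30)))), Pow(7891, -1)), Mul(61, Pow(17963, -1))) = Add(Mul(Mul(-1, Add(Rational(-1625, 576), Mul(Rational(-1, 192), -180))), Rational(1, 7891)), Mul(61, Rational(1, 17963))) = Add(Mul(Mul(-1, Add(Rational(-1625, 576), Rational(15, 16))), Rational(1, 7891)), Rational(61, 17963)) = Add(Mul(Mul(-1, Rational(-1085, 576)), Rational(1, 7891)), Rational(61, 17963)) = Add(Mul(Rational(1085, 576), Rational(1, 7891)), Rational(61, 17963)) = Add(Rational(1085, 4545216), Rational(61, 17963)) = Rational(296748031, 81645715008)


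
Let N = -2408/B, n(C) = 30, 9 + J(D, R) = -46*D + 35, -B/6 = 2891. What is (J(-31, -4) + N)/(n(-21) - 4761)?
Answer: -1799200/5861709 ≈ -0.30694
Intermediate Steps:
B = -17346 (B = -6*2891 = -17346)
J(D, R) = 26 - 46*D (J(D, R) = -9 + (-46*D + 35) = -9 + (35 - 46*D) = 26 - 46*D)
N = 172/1239 (N = -2408/(-17346) = -2408*(-1/17346) = 172/1239 ≈ 0.13882)
(J(-31, -4) + N)/(n(-21) - 4761) = ((26 - 46*(-31)) + 172/1239)/(30 - 4761) = ((26 + 1426) + 172/1239)/(-4731) = (1452 + 172/1239)*(-1/4731) = (1799200/1239)*(-1/4731) = -1799200/5861709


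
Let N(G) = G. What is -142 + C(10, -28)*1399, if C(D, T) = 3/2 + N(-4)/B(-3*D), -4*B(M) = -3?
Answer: -33029/6 ≈ -5504.8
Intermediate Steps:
B(M) = ¾ (B(M) = -¼*(-3) = ¾)
C(D, T) = -23/6 (C(D, T) = 3/2 - 4/¾ = 3*(½) - 4*4/3 = 3/2 - 16/3 = -23/6)
-142 + C(10, -28)*1399 = -142 - 23/6*1399 = -142 - 32177/6 = -33029/6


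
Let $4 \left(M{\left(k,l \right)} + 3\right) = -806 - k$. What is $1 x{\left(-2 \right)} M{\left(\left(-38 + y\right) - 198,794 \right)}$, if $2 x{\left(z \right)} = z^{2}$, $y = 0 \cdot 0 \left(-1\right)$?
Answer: $-291$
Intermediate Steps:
$y = 0$ ($y = 0 \left(-1\right) = 0$)
$M{\left(k,l \right)} = - \frac{409}{2} - \frac{k}{4}$ ($M{\left(k,l \right)} = -3 + \frac{-806 - k}{4} = -3 - \left(\frac{403}{2} + \frac{k}{4}\right) = - \frac{409}{2} - \frac{k}{4}$)
$x{\left(z \right)} = \frac{z^{2}}{2}$
$1 x{\left(-2 \right)} M{\left(\left(-38 + y\right) - 198,794 \right)} = 1 \frac{\left(-2\right)^{2}}{2} \left(- \frac{409}{2} - \frac{\left(-38 + 0\right) - 198}{4}\right) = 1 \cdot \frac{1}{2} \cdot 4 \left(- \frac{409}{2} - \frac{-38 - 198}{4}\right) = 1 \cdot 2 \left(- \frac{409}{2} - -59\right) = 2 \left(- \frac{409}{2} + 59\right) = 2 \left(- \frac{291}{2}\right) = -291$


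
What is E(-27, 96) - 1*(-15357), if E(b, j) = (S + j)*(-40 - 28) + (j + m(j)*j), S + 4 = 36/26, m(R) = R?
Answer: 238145/13 ≈ 18319.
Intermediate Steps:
S = -34/13 (S = -4 + 36/26 = -4 + 36*(1/26) = -4 + 18/13 = -34/13 ≈ -2.6154)
E(b, j) = 2312/13 + j**2 - 67*j (E(b, j) = (-34/13 + j)*(-40 - 28) + (j + j*j) = (-34/13 + j)*(-68) + (j + j**2) = (2312/13 - 68*j) + (j + j**2) = 2312/13 + j**2 - 67*j)
E(-27, 96) - 1*(-15357) = (2312/13 + 96**2 - 67*96) - 1*(-15357) = (2312/13 + 9216 - 6432) + 15357 = 38504/13 + 15357 = 238145/13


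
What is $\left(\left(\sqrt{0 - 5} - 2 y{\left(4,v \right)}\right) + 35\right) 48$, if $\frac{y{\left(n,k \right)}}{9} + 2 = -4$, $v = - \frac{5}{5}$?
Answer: $6864 + 48 i \sqrt{5} \approx 6864.0 + 107.33 i$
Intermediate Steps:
$v = -1$ ($v = \left(-5\right) \frac{1}{5} = -1$)
$y{\left(n,k \right)} = -54$ ($y{\left(n,k \right)} = -18 + 9 \left(-4\right) = -18 - 36 = -54$)
$\left(\left(\sqrt{0 - 5} - 2 y{\left(4,v \right)}\right) + 35\right) 48 = \left(\left(\sqrt{0 - 5} - -108\right) + 35\right) 48 = \left(\left(\sqrt{-5} + 108\right) + 35\right) 48 = \left(\left(i \sqrt{5} + 108\right) + 35\right) 48 = \left(\left(108 + i \sqrt{5}\right) + 35\right) 48 = \left(143 + i \sqrt{5}\right) 48 = 6864 + 48 i \sqrt{5}$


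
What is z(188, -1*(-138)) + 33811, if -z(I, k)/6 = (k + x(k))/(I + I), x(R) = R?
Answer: 1588910/47 ≈ 33807.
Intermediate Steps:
z(I, k) = -6*k/I (z(I, k) = -6*(k + k)/(I + I) = -6*2*k/(2*I) = -6*2*k*1/(2*I) = -6*k/I)
z(188, -1*(-138)) + 33811 = -6*(-1*(-138))/188 + 33811 = -6*138*1/188 + 33811 = -207/47 + 33811 = 1588910/47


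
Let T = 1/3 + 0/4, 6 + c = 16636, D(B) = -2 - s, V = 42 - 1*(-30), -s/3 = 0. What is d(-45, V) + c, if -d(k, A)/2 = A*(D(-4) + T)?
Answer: 16870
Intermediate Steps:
s = 0 (s = -3*0 = 0)
V = 72 (V = 42 + 30 = 72)
D(B) = -2 (D(B) = -2 - 1*0 = -2 + 0 = -2)
c = 16630 (c = -6 + 16636 = 16630)
T = ⅓ (T = 1*(⅓) + 0*(¼) = ⅓ + 0 = ⅓ ≈ 0.33333)
d(k, A) = 10*A/3 (d(k, A) = -2*A*(-2 + ⅓) = -2*A*(-5)/3 = -(-10)*A/3 = 10*A/3)
d(-45, V) + c = (10/3)*72 + 16630 = 240 + 16630 = 16870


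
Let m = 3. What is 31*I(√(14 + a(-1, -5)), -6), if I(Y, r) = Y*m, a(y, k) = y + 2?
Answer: 93*√15 ≈ 360.19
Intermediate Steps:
a(y, k) = 2 + y
I(Y, r) = 3*Y (I(Y, r) = Y*3 = 3*Y)
31*I(√(14 + a(-1, -5)), -6) = 31*(3*√(14 + (2 - 1))) = 31*(3*√(14 + 1)) = 31*(3*√15) = 93*√15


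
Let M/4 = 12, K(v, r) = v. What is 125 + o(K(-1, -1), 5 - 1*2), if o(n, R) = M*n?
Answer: 77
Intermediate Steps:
M = 48 (M = 4*12 = 48)
o(n, R) = 48*n
125 + o(K(-1, -1), 5 - 1*2) = 125 + 48*(-1) = 125 - 48 = 77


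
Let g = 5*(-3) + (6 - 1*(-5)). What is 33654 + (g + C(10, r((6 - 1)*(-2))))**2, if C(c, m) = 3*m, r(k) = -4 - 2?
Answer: 34138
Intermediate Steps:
r(k) = -6
g = -4 (g = -15 + (6 + 5) = -15 + 11 = -4)
33654 + (g + C(10, r((6 - 1)*(-2))))**2 = 33654 + (-4 + 3*(-6))**2 = 33654 + (-4 - 18)**2 = 33654 + (-22)**2 = 33654 + 484 = 34138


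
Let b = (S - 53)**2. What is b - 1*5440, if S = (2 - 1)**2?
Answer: -2736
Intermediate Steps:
S = 1 (S = 1**2 = 1)
b = 2704 (b = (1 - 53)**2 = (-52)**2 = 2704)
b - 1*5440 = 2704 - 1*5440 = 2704 - 5440 = -2736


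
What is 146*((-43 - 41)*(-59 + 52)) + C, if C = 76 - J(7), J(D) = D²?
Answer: 85875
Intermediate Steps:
C = 27 (C = 76 - 1*7² = 76 - 1*49 = 76 - 49 = 27)
146*((-43 - 41)*(-59 + 52)) + C = 146*((-43 - 41)*(-59 + 52)) + 27 = 146*(-84*(-7)) + 27 = 146*588 + 27 = 85848 + 27 = 85875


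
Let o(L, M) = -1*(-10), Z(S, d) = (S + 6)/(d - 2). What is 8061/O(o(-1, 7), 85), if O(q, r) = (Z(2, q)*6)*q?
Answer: 2687/20 ≈ 134.35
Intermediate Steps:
Z(S, d) = (6 + S)/(-2 + d)
o(L, M) = 10
O(q, r) = 48*q/(-2 + q) (O(q, r) = (((6 + 2)/(-2 + q))*6)*q = ((8/(-2 + q))*6)*q = (48/(-2 + q))*q = 48*q/(-2 + q))
8061/O(o(-1, 7), 85) = 8061/((48*10/(-2 + 10))) = 8061/((48*10/8)) = 8061/((48*10*(⅛))) = 8061/60 = 8061*(1/60) = 2687/20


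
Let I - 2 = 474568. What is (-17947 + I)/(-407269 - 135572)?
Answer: -456623/542841 ≈ -0.84117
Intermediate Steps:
I = 474570 (I = 2 + 474568 = 474570)
(-17947 + I)/(-407269 - 135572) = (-17947 + 474570)/(-407269 - 135572) = 456623/(-542841) = 456623*(-1/542841) = -456623/542841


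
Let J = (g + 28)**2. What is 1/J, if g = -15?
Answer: 1/169 ≈ 0.0059172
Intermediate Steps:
J = 169 (J = (-15 + 28)**2 = 13**2 = 169)
1/J = 1/169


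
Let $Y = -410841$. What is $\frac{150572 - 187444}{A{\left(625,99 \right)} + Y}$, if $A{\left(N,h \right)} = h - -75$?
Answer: $\frac{36872}{410667} \approx 0.089786$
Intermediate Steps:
$A{\left(N,h \right)} = 75 + h$ ($A{\left(N,h \right)} = h + 75 = 75 + h$)
$\frac{150572 - 187444}{A{\left(625,99 \right)} + Y} = \frac{150572 - 187444}{\left(75 + 99\right) - 410841} = - \frac{36872}{174 - 410841} = - \frac{36872}{-410667} = \left(-36872\right) \left(- \frac{1}{410667}\right) = \frac{36872}{410667}$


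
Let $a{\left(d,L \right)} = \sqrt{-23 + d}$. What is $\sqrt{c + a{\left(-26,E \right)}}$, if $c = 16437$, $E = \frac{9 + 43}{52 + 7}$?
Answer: $\sqrt{16437 + 7 i} \approx 128.21 + 0.027 i$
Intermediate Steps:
$E = \frac{52}{59} \approx 0.88136$
$\sqrt{c + a{\left(-26,E \right)}} = \sqrt{16437 + \sqrt{-23 - 26}} = \sqrt{16437 + \sqrt{-49}} = \sqrt{16437 + 7 i}$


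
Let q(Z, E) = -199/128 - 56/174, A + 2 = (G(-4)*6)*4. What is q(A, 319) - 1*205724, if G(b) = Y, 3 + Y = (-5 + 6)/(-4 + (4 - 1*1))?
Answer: -2290963361/11136 ≈ -2.0573e+5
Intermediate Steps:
Y = -4 (Y = -3 + (-5 + 6)/(-4 + (4 - 1*1)) = -3 + 1/(-4 + (4 - 1)) = -3 + 1/(-4 + 3) = -3 + 1/(-1) = -3 + 1*(-1) = -3 - 1 = -4)
G(b) = -4
A = -98 (A = -2 - 4*6*4 = -2 - 24*4 = -2 - 96 = -98)
q(Z, E) = -20897/11136 (q(Z, E) = -199*1/128 - 56*1/174 = -199/128 - 28/87 = -20897/11136)
q(A, 319) - 1*205724 = -20897/11136 - 1*205724 = -20897/11136 - 205724 = -2290963361/11136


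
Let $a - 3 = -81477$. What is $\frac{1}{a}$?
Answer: $- \frac{1}{81474} \approx -1.2274 \cdot 10^{-5}$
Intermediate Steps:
$a = -81474$ ($a = 3 - 81477 = -81474$)
$\frac{1}{a} = \frac{1}{-81474} = - \frac{1}{81474}$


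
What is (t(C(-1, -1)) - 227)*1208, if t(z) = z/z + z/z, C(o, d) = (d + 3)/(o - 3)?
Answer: -271800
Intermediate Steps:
C(o, d) = (3 + d)/(-3 + o)
t(z) = 2 (t(z) = 1 + 1 = 2)
(t(C(-1, -1)) - 227)*1208 = (2 - 227)*1208 = -225*1208 = -271800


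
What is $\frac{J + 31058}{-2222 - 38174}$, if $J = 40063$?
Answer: $- \frac{71121}{40396} \approx -1.7606$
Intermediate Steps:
$\frac{J + 31058}{-2222 - 38174} = \frac{40063 + 31058}{-2222 - 38174} = \frac{71121}{-40396} = 71121 \left(- \frac{1}{40396}\right) = - \frac{71121}{40396}$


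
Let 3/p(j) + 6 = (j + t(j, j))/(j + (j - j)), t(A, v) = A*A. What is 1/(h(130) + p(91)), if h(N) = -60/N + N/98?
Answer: 54782/49297 ≈ 1.1113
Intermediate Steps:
t(A, v) = A²
p(j) = 3/(-6 + (j + j²)/j) (p(j) = 3/(-6 + (j + j²)/(j + (j - j))) = 3/(-6 + (j + j²)/(j + 0)) = 3/(-6 + (j + j²)/j))
h(N) = -60/N + N/98 (h(N) = -60/N + N*(1/98) = -60/N + N/98)
1/(h(130) + p(91)) = 1/((-60/130 + (1/98)*130) + 3/(-5 + 91)) = 1/((-60*1/130 + 65/49) + 3/86) = 1/((-6/13 + 65/49) + 3*(1/86)) = 1/(551/637 + 3/86) = 1/(49297/54782) = 54782/49297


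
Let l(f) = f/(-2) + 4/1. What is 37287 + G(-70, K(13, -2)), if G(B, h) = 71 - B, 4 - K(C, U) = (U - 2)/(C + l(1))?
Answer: 37428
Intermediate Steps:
l(f) = 4 - f/2 (l(f) = f*(-1/2) + 4*1 = -f/2 + 4 = 4 - f/2)
K(C, U) = 4 - (-2 + U)/(7/2 + C) (K(C, U) = 4 - (U - 2)/(C + (4 - 1/2*1)) = 4 - (-2 + U)/(C + (4 - 1/2)) = 4 - (-2 + U)/(C + 7/2) = 4 - (-2 + U)/(7/2 + C))
37287 + G(-70, K(13, -2)) = 37287 + (71 - 1*(-70)) = 37287 + (71 + 70) = 37287 + 141 = 37428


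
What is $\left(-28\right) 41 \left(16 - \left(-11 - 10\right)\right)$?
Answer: $-42476$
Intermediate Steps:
$\left(-28\right) 41 \left(16 - \left(-11 - 10\right)\right) = - 1148 \left(16 - -21\right) = - 1148 \left(16 + 21\right) = \left(-1148\right) 37 = -42476$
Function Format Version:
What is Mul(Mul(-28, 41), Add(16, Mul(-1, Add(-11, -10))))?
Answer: -42476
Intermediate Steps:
Mul(Mul(-28, 41), Add(16, Mul(-1, Add(-11, -10)))) = Mul(-1148, Add(16, Mul(-1, -21))) = Mul(-1148, Add(16, 21)) = Mul(-1148, 37) = -42476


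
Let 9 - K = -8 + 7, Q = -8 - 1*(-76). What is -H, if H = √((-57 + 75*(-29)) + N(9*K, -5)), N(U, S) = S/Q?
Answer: -I*√2580277/34 ≈ -47.245*I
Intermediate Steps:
Q = 68 (Q = -8 + 76 = 68)
K = 10 (K = 9 - (-8 + 7) = 9 - 1*(-1) = 9 + 1 = 10)
N(U, S) = S/68
H = I*√2580277/34 (H = √((-57 + 75*(-29)) + (1/68)*(-5)) = √((-57 - 2175) - 5/68) = √(-2232 - 5/68) = √(-151781/68) = I*√2580277/34 ≈ 47.245*I)
-H = -I*√2580277/34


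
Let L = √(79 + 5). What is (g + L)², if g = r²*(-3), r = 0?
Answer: 84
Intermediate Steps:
L = 2*√21 (L = √84 = 2*√21 ≈ 9.1651)
g = 0 (g = 0²*(-3) = 0*(-3) = 0)
(g + L)² = (0 + 2*√21)² = (2*√21)² = 84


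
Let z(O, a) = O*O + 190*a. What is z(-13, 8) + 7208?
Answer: 8897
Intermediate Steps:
z(O, a) = O² + 190*a
z(-13, 8) + 7208 = ((-13)² + 190*8) + 7208 = (169 + 1520) + 7208 = 1689 + 7208 = 8897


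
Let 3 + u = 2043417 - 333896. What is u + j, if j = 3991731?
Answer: 5701249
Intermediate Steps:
u = 1709518 (u = -3 + (2043417 - 333896) = -3 + 1709521 = 1709518)
u + j = 1709518 + 3991731 = 5701249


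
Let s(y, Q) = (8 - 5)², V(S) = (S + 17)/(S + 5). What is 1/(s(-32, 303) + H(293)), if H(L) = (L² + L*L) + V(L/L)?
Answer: 1/171710 ≈ 5.8238e-6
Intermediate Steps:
V(S) = (17 + S)/(5 + S)
s(y, Q) = 9 (s(y, Q) = 3² = 9)
H(L) = 3 + 2*L² (H(L) = (L² + L*L) + (17 + L/L)/(5 + L/L) = (L² + L²) + (17 + 1)/(5 + 1) = 2*L² + 18/6 = 2*L² + (⅙)*18 = 2*L² + 3 = 3 + 2*L²)
1/(s(-32, 303) + H(293)) = 1/(9 + (3 + 2*293²)) = 1/(9 + (3 + 2*85849)) = 1/(9 + (3 + 171698)) = 1/(9 + 171701) = 1/171710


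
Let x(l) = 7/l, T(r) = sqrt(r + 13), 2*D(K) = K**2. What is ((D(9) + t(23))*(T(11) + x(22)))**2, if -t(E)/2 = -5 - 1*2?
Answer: 138591865/1936 + 83167*sqrt(6)/22 ≈ 80847.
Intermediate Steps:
D(K) = K**2/2
T(r) = sqrt(13 + r)
t(E) = 14 (t(E) = -2*(-5 - 1*2) = -2*(-5 - 2) = -2*(-7) = 14)
((D(9) + t(23))*(T(11) + x(22)))**2 = (((1/2)*9**2 + 14)*(sqrt(13 + 11) + 7/22))**2 = (((1/2)*81 + 14)*(sqrt(24) + 7*(1/22)))**2 = ((81/2 + 14)*(2*sqrt(6) + 7/22))**2 = (109*(7/22 + 2*sqrt(6))/2)**2 = (763/44 + 109*sqrt(6))**2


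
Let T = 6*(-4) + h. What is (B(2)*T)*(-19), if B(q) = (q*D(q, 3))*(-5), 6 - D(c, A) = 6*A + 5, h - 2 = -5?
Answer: 87210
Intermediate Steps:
h = -3 (h = 2 - 5 = -3)
D(c, A) = 1 - 6*A (D(c, A) = 6 - (6*A + 5) = 6 - (5 + 6*A) = 6 + (-5 - 6*A) = 1 - 6*A)
B(q) = 85*q (B(q) = (q*(1 - 6*3))*(-5) = (q*(1 - 18))*(-5) = (q*(-17))*(-5) = -17*q*(-5) = 85*q)
T = -27 (T = 6*(-4) - 3 = -24 - 3 = -27)
(B(2)*T)*(-19) = ((85*2)*(-27))*(-19) = (170*(-27))*(-19) = -4590*(-19) = 87210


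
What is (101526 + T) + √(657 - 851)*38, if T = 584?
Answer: 102110 + 38*I*√194 ≈ 1.0211e+5 + 529.28*I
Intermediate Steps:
(101526 + T) + √(657 - 851)*38 = (101526 + 584) + √(657 - 851)*38 = 102110 + √(-194)*38 = 102110 + (I*√194)*38 = 102110 + 38*I*√194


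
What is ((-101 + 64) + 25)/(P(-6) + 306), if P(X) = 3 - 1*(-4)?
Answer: -12/313 ≈ -0.038339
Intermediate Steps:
P(X) = 7 (P(X) = 3 + 4 = 7)
((-101 + 64) + 25)/(P(-6) + 306) = ((-101 + 64) + 25)/(7 + 306) = (-37 + 25)/313 = -12*1/313 = -12/313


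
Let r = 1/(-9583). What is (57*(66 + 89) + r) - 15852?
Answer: -67243912/9583 ≈ -7017.0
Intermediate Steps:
r = -1/9583 ≈ -0.00010435
(57*(66 + 89) + r) - 15852 = (57*(66 + 89) - 1/9583) - 15852 = (57*155 - 1/9583) - 15852 = (8835 - 1/9583) - 15852 = 84665804/9583 - 15852 = -67243912/9583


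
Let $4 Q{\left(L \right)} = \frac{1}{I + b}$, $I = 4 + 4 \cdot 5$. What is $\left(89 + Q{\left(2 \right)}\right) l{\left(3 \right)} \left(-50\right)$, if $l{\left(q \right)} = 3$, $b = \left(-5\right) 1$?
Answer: $- \frac{507375}{38} \approx -13352.0$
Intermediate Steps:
$I = 24$ ($I = 4 + 20 = 24$)
$b = -5$
$Q{\left(L \right)} = \frac{1}{76}$ ($Q{\left(L \right)} = \frac{1}{4 \left(24 - 5\right)} = \frac{1}{4 \cdot 19} = \frac{1}{4} \cdot \frac{1}{19} = \frac{1}{76}$)
$\left(89 + Q{\left(2 \right)}\right) l{\left(3 \right)} \left(-50\right) = \left(89 + \frac{1}{76}\right) 3 \left(-50\right) = \frac{6765}{76} \left(-150\right) = - \frac{507375}{38}$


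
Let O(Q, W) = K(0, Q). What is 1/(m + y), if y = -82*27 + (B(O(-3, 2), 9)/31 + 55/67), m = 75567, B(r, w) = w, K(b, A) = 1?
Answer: 2077/152356489 ≈ 1.3632e-5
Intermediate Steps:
O(Q, W) = 1
y = -4596170/2077 (y = -82*27 + (9/31 + 55/67) = -2214 + (9*(1/31) + 55*(1/67)) = -2214 + (9/31 + 55/67) = -2214 + 2308/2077 = -4596170/2077 ≈ -2212.9)
1/(m + y) = 1/(75567 - 4596170/2077) = 1/(152356489/2077) = 2077/152356489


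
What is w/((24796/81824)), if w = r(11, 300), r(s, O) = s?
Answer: 225016/6199 ≈ 36.299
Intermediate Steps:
w = 11
w/((24796/81824)) = 11/((24796/81824)) = 11/((24796*(1/81824))) = 11/(6199/20456) = 11*(20456/6199) = 225016/6199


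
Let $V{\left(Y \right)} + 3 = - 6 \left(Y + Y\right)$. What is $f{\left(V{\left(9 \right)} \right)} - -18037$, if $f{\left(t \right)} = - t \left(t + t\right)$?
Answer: $-6605$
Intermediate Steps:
$V{\left(Y \right)} = -3 - 12 Y$ ($V{\left(Y \right)} = -3 - 6 \left(Y + Y\right) = -3 - 6 \cdot 2 Y = -3 - 12 Y$)
$f{\left(t \right)} = - 2 t^{2}$ ($f{\left(t \right)} = - t 2 t = - 2 t^{2}$)
$f{\left(V{\left(9 \right)} \right)} - -18037 = - 2 \left(-3 - 108\right)^{2} - -18037 = - 2 \left(-3 - 108\right)^{2} + 18037 = - 2 \left(-111\right)^{2} + 18037 = \left(-2\right) 12321 + 18037 = -24642 + 18037 = -6605$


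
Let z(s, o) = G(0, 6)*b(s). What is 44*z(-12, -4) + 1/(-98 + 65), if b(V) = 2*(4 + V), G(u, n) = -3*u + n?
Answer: -139393/33 ≈ -4224.0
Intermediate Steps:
G(u, n) = n - 3*u
b(V) = 8 + 2*V
z(s, o) = 48 + 12*s (z(s, o) = (6 - 3*0)*(8 + 2*s) = (6 + 0)*(8 + 2*s) = 6*(8 + 2*s) = 48 + 12*s)
44*z(-12, -4) + 1/(-98 + 65) = 44*(48 + 12*(-12)) + 1/(-98 + 65) = 44*(48 - 144) + 1/(-33) = 44*(-96) - 1/33 = -4224 - 1/33 = -139393/33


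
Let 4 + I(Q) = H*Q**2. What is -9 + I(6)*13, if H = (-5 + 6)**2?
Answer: 407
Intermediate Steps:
H = 1 (H = 1**2 = 1)
I(Q) = -4 + Q**2 (I(Q) = -4 + 1*Q**2 = -4 + Q**2)
-9 + I(6)*13 = -9 + (-4 + 6**2)*13 = -9 + (-4 + 36)*13 = -9 + 32*13 = -9 + 416 = 407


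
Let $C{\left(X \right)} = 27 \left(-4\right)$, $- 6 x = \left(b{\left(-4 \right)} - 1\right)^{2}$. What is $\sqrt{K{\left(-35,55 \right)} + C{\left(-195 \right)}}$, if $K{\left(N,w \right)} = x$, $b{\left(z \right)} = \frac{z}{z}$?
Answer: $6 i \sqrt{3} \approx 10.392 i$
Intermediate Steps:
$b{\left(z \right)} = 1$
$x = 0$ ($x = - \frac{\left(1 - 1\right)^{2}}{6} = - \frac{0^{2}}{6} = \left(- \frac{1}{6}\right) 0 = 0$)
$K{\left(N,w \right)} = 0$
$C{\left(X \right)} = -108$
$\sqrt{K{\left(-35,55 \right)} + C{\left(-195 \right)}} = \sqrt{0 - 108} = \sqrt{-108} = 6 i \sqrt{3}$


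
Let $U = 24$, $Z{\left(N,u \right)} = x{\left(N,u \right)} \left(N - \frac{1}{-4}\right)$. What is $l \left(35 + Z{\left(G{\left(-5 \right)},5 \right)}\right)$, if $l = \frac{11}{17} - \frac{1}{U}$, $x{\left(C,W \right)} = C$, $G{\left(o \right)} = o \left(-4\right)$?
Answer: $\frac{13585}{51} \approx 266.37$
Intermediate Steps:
$G{\left(o \right)} = - 4 o$
$Z{\left(N,u \right)} = N \left(\frac{1}{4} + N\right)$ ($Z{\left(N,u \right)} = N \left(N - \frac{1}{-4}\right) = N \left(N - - \frac{1}{4}\right) = N \left(N + \frac{1}{4}\right) = N \left(\frac{1}{4} + N\right)$)
$l = \frac{247}{408}$ ($l = \frac{11}{17} - \frac{1}{24} = \frac{247}{408} \approx 0.60539$)
$l \left(35 + Z{\left(G{\left(-5 \right)},5 \right)}\right) = \frac{247 \left(35 + \left(-4\right) \left(-5\right) \left(\frac{1}{4} - -20\right)\right)}{408} = \frac{247 \left(35 + 20 \left(\frac{1}{4} + 20\right)\right)}{408} = \frac{247 \left(35 + 20 \cdot \frac{81}{4}\right)}{408} = \frac{247 \left(35 + 405\right)}{408} = \frac{247}{408} \cdot 440 = \frac{13585}{51}$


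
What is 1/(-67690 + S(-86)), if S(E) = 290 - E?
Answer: -1/67314 ≈ -1.4856e-5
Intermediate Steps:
1/(-67690 + S(-86)) = 1/(-67690 + (290 - 1*(-86))) = 1/(-67690 + (290 + 86)) = 1/(-67690 + 376) = 1/(-67314) = -1/67314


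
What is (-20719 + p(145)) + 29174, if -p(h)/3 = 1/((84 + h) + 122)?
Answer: 989234/117 ≈ 8455.0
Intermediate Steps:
p(h) = -3/(206 + h) (p(h) = -3/((84 + h) + 122) = -3/(206 + h))
(-20719 + p(145)) + 29174 = (-20719 - 3/(206 + 145)) + 29174 = (-20719 - 3/351) + 29174 = (-20719 - 3*1/351) + 29174 = (-20719 - 1/117) + 29174 = -2424124/117 + 29174 = 989234/117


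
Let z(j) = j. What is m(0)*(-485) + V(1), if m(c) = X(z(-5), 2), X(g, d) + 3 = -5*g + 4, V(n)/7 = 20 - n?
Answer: -12477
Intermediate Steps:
V(n) = 140 - 7*n (V(n) = 7*(20 - n) = 140 - 7*n)
X(g, d) = 1 - 5*g (X(g, d) = -3 + (-5*g + 4) = -3 + (4 - 5*g) = 1 - 5*g)
m(c) = 26 (m(c) = 1 - 5*(-5) = 1 + 25 = 26)
m(0)*(-485) + V(1) = 26*(-485) + (140 - 7*1) = -12610 + (140 - 7) = -12610 + 133 = -12477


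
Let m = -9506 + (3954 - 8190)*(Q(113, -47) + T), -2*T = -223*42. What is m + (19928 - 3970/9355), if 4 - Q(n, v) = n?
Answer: -36231994376/1871 ≈ -1.9365e+7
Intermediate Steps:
Q(n, v) = 4 - n
T = 4683 (T = -(-223)*42/2 = -½*(-9366) = 4683)
m = -19384970 (m = -9506 + (3954 - 8190)*((4 - 1*113) + 4683) = -9506 - 4236*((4 - 113) + 4683) = -9506 - 4236*(-109 + 4683) = -9506 - 4236*4574 = -9506 - 19375464 = -19384970)
m + (19928 - 3970/9355) = -19384970 + (19928 - 3970/9355) = -19384970 + (19928 - 1*794/1871) = -19384970 + (19928 - 794/1871) = -19384970 + 37284494/1871 = -36231994376/1871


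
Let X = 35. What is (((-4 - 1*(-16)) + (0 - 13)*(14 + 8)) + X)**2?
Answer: 57121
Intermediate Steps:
(((-4 - 1*(-16)) + (0 - 13)*(14 + 8)) + X)**2 = (((-4 - 1*(-16)) + (0 - 13)*(14 + 8)) + 35)**2 = (((-4 + 16) - 13*22) + 35)**2 = ((12 - 286) + 35)**2 = (-274 + 35)**2 = (-239)**2 = 57121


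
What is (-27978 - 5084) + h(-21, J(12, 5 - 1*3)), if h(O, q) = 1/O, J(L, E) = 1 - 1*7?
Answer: -694303/21 ≈ -33062.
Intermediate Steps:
J(L, E) = -6 (J(L, E) = 1 - 7 = -6)
(-27978 - 5084) + h(-21, J(12, 5 - 1*3)) = (-27978 - 5084) + 1/(-21) = -33062 - 1/21 = -694303/21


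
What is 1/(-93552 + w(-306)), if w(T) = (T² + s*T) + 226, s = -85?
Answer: 1/26320 ≈ 3.7994e-5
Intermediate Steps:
w(T) = 226 + T² - 85*T (w(T) = (T² - 85*T) + 226 = 226 + T² - 85*T)
1/(-93552 + w(-306)) = 1/(-93552 + (226 + (-306)² - 85*(-306))) = 1/(-93552 + (226 + 93636 + 26010)) = 1/(-93552 + 119872) = 1/26320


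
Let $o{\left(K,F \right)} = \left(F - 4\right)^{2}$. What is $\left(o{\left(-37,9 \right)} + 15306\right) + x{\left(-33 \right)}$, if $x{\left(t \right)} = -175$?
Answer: $15156$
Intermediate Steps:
$o{\left(K,F \right)} = \left(-4 + F\right)^{2}$
$\left(o{\left(-37,9 \right)} + 15306\right) + x{\left(-33 \right)} = \left(\left(-4 + 9\right)^{2} + 15306\right) - 175 = \left(5^{2} + 15306\right) - 175 = \left(25 + 15306\right) - 175 = 15331 - 175 = 15156$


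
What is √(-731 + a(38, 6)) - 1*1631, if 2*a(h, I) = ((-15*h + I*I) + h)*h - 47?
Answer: -1631 + I*√40714/2 ≈ -1631.0 + 100.89*I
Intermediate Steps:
a(h, I) = -47/2 + h*(I² - 14*h)/2 (a(h, I) = (((-15*h + I*I) + h)*h - 47)/2 = (((-15*h + I²) + h)*h - 47)/2 = (((I² - 15*h) + h)*h - 47)/2 = ((I² - 14*h)*h - 47)/2 = (h*(I² - 14*h) - 47)/2 = (-47 + h*(I² - 14*h))/2 = -47/2 + h*(I² - 14*h)/2)
√(-731 + a(38, 6)) - 1*1631 = √(-731 + (-47/2 - 7*38² + (½)*38*6²)) - 1*1631 = √(-731 + (-47/2 - 7*1444 + (½)*38*36)) - 1631 = √(-731 + (-47/2 - 10108 + 684)) - 1631 = √(-731 - 18895/2) - 1631 = √(-20357/2) - 1631 = I*√40714/2 - 1631 = -1631 + I*√40714/2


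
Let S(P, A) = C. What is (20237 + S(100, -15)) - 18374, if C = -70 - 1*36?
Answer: 1757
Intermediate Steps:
C = -106 (C = -70 - 36 = -106)
S(P, A) = -106
(20237 + S(100, -15)) - 18374 = (20237 - 106) - 18374 = 20131 - 18374 = 1757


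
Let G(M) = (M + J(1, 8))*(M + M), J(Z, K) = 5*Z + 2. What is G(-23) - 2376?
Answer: -1640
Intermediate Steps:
J(Z, K) = 2 + 5*Z
G(M) = 2*M*(7 + M) (G(M) = (M + (2 + 5*1))*(M + M) = (M + (2 + 5))*(2*M) = (M + 7)*(2*M) = (7 + M)*(2*M) = 2*M*(7 + M))
G(-23) - 2376 = 2*(-23)*(7 - 23) - 2376 = 2*(-23)*(-16) - 2376 = 736 - 2376 = -1640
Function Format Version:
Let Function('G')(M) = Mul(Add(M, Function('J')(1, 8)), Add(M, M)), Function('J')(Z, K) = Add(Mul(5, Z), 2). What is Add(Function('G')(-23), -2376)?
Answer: -1640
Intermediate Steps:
Function('J')(Z, K) = Add(2, Mul(5, Z))
Function('G')(M) = Mul(2, M, Add(7, M)) (Function('G')(M) = Mul(Add(M, Add(2, Mul(5, 1))), Add(M, M)) = Mul(Add(M, Add(2, 5)), Mul(2, M)) = Mul(Add(M, 7), Mul(2, M)) = Mul(Add(7, M), Mul(2, M)) = Mul(2, M, Add(7, M)))
Add(Function('G')(-23), -2376) = Add(Mul(2, -23, Add(7, -23)), -2376) = Add(Mul(2, -23, -16), -2376) = Add(736, -2376) = -1640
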